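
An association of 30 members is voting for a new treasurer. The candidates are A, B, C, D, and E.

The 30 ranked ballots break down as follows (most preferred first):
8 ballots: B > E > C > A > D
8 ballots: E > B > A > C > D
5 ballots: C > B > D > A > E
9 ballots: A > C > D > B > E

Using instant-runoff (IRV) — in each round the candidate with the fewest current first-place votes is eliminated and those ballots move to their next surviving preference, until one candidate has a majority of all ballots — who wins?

B

Round 1: A 9, B 8, C 5, D 0, E 8. D eliminated.
Round 2: A 9, B 8, C 5, E 8. C eliminated.
Round 3: A 9, B 13, E 8. E eliminated.
Round 4: A 9, B 21. B has a majority (≥16).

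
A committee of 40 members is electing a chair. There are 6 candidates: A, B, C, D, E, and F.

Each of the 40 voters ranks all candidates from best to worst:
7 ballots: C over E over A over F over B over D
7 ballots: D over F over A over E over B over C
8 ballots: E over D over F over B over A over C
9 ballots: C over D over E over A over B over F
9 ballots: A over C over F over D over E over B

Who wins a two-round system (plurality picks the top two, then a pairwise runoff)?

A

Round 1 first-place votes: A 9, B 0, C 16, D 7, E 8, F 0. C and A advance.
Runoff: C is ranked above A on 16 ballots, A above C on 24.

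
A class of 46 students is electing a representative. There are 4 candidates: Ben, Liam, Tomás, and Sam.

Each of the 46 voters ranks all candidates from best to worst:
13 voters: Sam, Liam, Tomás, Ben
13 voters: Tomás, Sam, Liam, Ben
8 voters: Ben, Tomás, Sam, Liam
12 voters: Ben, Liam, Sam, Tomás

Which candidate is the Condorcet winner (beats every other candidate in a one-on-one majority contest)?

Sam

Sam vs Ben: 26–20
Sam vs Liam: 34–12
Sam vs Tomás: 25–21
Sam beats every other candidate.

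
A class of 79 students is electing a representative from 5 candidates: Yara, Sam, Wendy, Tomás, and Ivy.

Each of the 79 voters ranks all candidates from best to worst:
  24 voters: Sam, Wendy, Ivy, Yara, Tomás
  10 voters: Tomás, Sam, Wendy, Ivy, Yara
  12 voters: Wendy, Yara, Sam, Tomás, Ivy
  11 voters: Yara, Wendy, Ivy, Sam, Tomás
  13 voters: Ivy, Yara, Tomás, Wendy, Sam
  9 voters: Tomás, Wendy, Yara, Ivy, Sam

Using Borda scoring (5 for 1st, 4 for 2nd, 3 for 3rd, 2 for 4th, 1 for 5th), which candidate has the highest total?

Wendy

Yara: 24×2 + 10×1 + 12×4 + 11×5 + 13×4 + 9×3 = 240
Sam: 24×5 + 10×4 + 12×3 + 11×2 + 13×1 + 9×1 = 240
Wendy: 24×4 + 10×3 + 12×5 + 11×4 + 13×2 + 9×4 = 292
Tomás: 24×1 + 10×5 + 12×2 + 11×1 + 13×3 + 9×5 = 193
Ivy: 24×3 + 10×2 + 12×1 + 11×3 + 13×5 + 9×2 = 220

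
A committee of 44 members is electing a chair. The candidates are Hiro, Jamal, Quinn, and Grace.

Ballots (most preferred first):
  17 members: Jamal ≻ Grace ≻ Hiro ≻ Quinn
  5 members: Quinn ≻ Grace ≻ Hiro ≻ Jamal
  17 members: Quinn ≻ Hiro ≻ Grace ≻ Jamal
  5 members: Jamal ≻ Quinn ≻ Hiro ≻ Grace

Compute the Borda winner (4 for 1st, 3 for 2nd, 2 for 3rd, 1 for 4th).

Quinn

Hiro: 17×2 + 5×2 + 17×3 + 5×2 = 105
Jamal: 17×4 + 5×1 + 17×1 + 5×4 = 110
Quinn: 17×1 + 5×4 + 17×4 + 5×3 = 120
Grace: 17×3 + 5×3 + 17×2 + 5×1 = 105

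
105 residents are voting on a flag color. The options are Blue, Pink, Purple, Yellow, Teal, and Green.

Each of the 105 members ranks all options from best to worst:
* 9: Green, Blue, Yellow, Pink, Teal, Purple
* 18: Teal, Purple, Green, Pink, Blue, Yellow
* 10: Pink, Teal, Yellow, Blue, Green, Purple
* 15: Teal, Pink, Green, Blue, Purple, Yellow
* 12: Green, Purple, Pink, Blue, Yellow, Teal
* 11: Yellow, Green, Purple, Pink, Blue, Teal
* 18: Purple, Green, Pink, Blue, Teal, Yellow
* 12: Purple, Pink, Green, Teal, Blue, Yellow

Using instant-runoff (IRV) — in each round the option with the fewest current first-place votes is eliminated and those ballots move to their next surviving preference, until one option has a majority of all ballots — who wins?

Round 1: Blue 0, Pink 10, Purple 30, Yellow 11, Teal 33, Green 21. Blue eliminated.
Round 2: Pink 10, Purple 30, Yellow 11, Teal 33, Green 21. Pink eliminated.
Round 3: Purple 30, Yellow 11, Teal 43, Green 21. Yellow eliminated.
Round 4: Purple 30, Teal 43, Green 32. Purple eliminated.
Round 5: Teal 43, Green 62. Green has a majority (≥53).

Green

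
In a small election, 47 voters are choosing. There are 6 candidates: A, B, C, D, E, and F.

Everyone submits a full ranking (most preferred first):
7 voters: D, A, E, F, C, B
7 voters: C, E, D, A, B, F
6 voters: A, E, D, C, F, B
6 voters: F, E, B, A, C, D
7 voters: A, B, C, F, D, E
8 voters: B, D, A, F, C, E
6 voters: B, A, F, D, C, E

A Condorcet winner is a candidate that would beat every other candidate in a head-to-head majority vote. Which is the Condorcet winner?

A

A vs B: 27–20
A vs C: 40–7
A vs D: 25–22
A vs E: 34–13
A vs F: 41–6
A beats every other candidate.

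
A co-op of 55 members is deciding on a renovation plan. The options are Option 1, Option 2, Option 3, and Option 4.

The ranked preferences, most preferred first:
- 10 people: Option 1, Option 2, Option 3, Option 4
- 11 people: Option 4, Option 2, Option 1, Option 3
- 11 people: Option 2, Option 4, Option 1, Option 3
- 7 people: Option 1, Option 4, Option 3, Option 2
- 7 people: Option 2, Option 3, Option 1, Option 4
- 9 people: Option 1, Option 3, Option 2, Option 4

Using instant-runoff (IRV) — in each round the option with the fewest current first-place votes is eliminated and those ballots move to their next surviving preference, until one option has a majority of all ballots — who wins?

Option 2

Round 1: Option 1 26, Option 2 18, Option 3 0, Option 4 11. Option 3 eliminated.
Round 2: Option 1 26, Option 2 18, Option 4 11. Option 4 eliminated.
Round 3: Option 1 26, Option 2 29. Option 2 has a majority (≥28).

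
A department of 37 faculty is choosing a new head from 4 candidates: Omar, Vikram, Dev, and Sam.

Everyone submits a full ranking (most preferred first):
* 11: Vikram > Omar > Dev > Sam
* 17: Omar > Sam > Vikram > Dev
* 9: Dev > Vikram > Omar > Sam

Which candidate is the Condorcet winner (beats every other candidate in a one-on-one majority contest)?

Vikram

Vikram vs Omar: 20–17
Vikram vs Dev: 28–9
Vikram vs Sam: 20–17
Vikram beats every other candidate.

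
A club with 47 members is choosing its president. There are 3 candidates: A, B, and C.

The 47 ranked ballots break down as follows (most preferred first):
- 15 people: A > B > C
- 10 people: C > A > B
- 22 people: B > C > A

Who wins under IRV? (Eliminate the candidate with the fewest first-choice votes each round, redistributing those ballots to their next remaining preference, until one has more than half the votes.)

A

Round 1: A 15, B 22, C 10. C eliminated.
Round 2: A 25, B 22. A has a majority (≥24).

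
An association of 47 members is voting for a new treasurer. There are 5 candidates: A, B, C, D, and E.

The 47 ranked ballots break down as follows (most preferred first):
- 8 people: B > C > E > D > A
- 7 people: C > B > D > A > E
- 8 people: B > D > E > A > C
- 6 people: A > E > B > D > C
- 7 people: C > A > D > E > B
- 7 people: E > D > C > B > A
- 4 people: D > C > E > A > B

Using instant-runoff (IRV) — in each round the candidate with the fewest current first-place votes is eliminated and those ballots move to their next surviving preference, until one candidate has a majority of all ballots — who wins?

C

Round 1: A 6, B 16, C 14, D 4, E 7. D eliminated.
Round 2: A 6, B 16, C 18, E 7. A eliminated.
Round 3: B 16, C 18, E 13. E eliminated.
Round 4: B 22, C 25. C has a majority (≥24).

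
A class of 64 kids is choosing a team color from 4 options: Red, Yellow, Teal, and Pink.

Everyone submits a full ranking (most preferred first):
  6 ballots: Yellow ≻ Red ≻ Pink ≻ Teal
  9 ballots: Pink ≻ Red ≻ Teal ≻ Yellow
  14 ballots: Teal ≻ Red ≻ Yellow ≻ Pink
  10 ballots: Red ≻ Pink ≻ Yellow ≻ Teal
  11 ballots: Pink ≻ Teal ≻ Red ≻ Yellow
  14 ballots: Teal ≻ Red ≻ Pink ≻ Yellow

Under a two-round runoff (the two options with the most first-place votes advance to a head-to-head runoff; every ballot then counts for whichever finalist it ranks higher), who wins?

Round 1 first-place votes: Red 10, Yellow 6, Teal 28, Pink 20. Teal and Pink advance.
Runoff: Teal is ranked above Pink on 28 ballots, Pink above Teal on 36.

Pink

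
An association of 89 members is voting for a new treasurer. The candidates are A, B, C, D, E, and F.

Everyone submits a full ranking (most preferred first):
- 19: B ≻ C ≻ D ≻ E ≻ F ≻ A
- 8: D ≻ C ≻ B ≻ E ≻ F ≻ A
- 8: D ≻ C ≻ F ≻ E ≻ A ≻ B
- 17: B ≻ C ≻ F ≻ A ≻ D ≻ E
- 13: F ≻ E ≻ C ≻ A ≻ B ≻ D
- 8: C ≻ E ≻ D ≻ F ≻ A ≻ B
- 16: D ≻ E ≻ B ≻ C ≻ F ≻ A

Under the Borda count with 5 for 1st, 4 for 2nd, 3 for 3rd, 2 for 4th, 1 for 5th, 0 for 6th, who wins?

A: 19×0 + 8×0 + 8×1 + 17×2 + 13×2 + 8×1 + 16×0 = 76
B: 19×5 + 8×3 + 8×0 + 17×5 + 13×1 + 8×0 + 16×3 = 265
C: 19×4 + 8×4 + 8×4 + 17×4 + 13×3 + 8×5 + 16×2 = 319
D: 19×3 + 8×5 + 8×5 + 17×1 + 13×0 + 8×3 + 16×5 = 258
E: 19×2 + 8×2 + 8×2 + 17×0 + 13×4 + 8×4 + 16×4 = 218
F: 19×1 + 8×1 + 8×3 + 17×3 + 13×5 + 8×2 + 16×1 = 199

C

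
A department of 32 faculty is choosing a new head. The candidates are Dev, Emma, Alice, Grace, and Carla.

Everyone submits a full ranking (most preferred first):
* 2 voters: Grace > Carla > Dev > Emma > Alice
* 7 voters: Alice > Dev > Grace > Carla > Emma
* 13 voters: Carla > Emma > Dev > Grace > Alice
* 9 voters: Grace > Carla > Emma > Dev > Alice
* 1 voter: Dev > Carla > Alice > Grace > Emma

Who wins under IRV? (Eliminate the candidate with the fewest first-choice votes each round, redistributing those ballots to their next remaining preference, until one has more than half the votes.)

Grace

Round 1: Dev 1, Emma 0, Alice 7, Grace 11, Carla 13. Emma eliminated.
Round 2: Dev 1, Alice 7, Grace 11, Carla 13. Dev eliminated.
Round 3: Alice 7, Grace 11, Carla 14. Alice eliminated.
Round 4: Grace 18, Carla 14. Grace has a majority (≥17).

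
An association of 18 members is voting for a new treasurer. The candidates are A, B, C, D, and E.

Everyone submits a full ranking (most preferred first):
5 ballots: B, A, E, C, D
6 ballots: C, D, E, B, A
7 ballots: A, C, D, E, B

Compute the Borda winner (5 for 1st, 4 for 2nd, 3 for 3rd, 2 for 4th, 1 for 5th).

C

A: 5×4 + 6×1 + 7×5 = 61
B: 5×5 + 6×2 + 7×1 = 44
C: 5×2 + 6×5 + 7×4 = 68
D: 5×1 + 6×4 + 7×3 = 50
E: 5×3 + 6×3 + 7×2 = 47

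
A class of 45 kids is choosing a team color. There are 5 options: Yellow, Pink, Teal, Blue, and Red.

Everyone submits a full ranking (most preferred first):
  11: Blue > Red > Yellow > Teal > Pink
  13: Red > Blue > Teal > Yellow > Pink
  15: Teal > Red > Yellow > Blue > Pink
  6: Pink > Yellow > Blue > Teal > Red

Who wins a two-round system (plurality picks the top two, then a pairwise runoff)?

Red

Round 1 first-place votes: Yellow 0, Pink 6, Teal 15, Blue 11, Red 13. Teal and Red advance.
Runoff: Teal is ranked above Red on 21 ballots, Red above Teal on 24.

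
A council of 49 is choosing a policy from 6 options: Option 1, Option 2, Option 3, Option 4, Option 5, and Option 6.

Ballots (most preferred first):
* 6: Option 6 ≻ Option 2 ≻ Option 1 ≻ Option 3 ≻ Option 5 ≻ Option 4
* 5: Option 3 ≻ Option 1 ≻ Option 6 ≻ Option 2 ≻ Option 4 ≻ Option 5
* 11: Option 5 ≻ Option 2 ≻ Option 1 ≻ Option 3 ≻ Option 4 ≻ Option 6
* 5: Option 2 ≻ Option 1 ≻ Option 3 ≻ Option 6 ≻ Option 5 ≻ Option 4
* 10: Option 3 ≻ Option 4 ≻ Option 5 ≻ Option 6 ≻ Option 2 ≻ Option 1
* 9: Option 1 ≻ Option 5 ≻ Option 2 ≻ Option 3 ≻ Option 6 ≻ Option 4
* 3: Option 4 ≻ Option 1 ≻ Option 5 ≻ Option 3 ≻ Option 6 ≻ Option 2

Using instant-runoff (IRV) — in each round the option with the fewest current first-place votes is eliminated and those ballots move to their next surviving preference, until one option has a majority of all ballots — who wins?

Round 1: Option 1 9, Option 2 5, Option 3 15, Option 4 3, Option 5 11, Option 6 6. Option 4 eliminated.
Round 2: Option 1 12, Option 2 5, Option 3 15, Option 5 11, Option 6 6. Option 2 eliminated.
Round 3: Option 1 17, Option 3 15, Option 5 11, Option 6 6. Option 6 eliminated.
Round 4: Option 1 23, Option 3 15, Option 5 11. Option 5 eliminated.
Round 5: Option 1 34, Option 3 15. Option 1 has a majority (≥25).

Option 1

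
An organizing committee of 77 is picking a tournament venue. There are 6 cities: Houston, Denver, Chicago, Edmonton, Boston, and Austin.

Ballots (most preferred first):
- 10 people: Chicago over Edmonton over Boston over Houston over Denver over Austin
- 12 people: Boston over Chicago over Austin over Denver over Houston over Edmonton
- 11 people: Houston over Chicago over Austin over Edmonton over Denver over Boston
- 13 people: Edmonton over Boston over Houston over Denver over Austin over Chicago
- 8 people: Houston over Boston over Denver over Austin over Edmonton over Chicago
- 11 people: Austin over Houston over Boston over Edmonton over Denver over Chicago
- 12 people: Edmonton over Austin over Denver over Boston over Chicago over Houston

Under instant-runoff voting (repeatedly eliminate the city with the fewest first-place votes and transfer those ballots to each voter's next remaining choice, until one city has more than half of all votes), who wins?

Houston

Round 1: Houston 19, Denver 0, Chicago 10, Edmonton 25, Boston 12, Austin 11. Denver eliminated.
Round 2: Houston 19, Chicago 10, Edmonton 25, Boston 12, Austin 11. Chicago eliminated.
Round 3: Houston 19, Edmonton 35, Boston 12, Austin 11. Austin eliminated.
Round 4: Houston 30, Edmonton 35, Boston 12. Boston eliminated.
Round 5: Houston 42, Edmonton 35. Houston has a majority (≥39).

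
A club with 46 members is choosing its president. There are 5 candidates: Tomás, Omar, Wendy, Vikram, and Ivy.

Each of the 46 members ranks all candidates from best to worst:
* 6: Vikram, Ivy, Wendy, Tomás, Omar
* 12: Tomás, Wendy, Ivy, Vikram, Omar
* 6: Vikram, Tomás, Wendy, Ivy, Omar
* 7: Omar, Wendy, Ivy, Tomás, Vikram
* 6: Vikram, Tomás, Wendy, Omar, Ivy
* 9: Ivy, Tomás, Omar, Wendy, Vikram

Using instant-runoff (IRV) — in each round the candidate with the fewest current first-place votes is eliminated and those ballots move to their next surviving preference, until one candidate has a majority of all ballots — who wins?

Round 1: Tomás 12, Omar 7, Wendy 0, Vikram 18, Ivy 9. Wendy eliminated.
Round 2: Tomás 12, Omar 7, Vikram 18, Ivy 9. Omar eliminated.
Round 3: Tomás 12, Vikram 18, Ivy 16. Tomás eliminated.
Round 4: Vikram 18, Ivy 28. Ivy has a majority (≥24).

Ivy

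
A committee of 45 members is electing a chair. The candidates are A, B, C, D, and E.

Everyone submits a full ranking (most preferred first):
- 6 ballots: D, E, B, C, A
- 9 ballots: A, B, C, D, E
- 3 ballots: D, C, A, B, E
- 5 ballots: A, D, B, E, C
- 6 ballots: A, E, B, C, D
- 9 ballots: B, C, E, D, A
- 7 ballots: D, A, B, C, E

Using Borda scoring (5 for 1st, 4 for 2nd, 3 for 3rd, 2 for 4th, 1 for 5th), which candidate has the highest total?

B

A: 6×1 + 9×5 + 3×3 + 5×5 + 6×5 + 9×1 + 7×4 = 152
B: 6×3 + 9×4 + 3×2 + 5×3 + 6×3 + 9×5 + 7×3 = 159
C: 6×2 + 9×3 + 3×4 + 5×1 + 6×2 + 9×4 + 7×2 = 118
D: 6×5 + 9×2 + 3×5 + 5×4 + 6×1 + 9×2 + 7×5 = 142
E: 6×4 + 9×1 + 3×1 + 5×2 + 6×4 + 9×3 + 7×1 = 104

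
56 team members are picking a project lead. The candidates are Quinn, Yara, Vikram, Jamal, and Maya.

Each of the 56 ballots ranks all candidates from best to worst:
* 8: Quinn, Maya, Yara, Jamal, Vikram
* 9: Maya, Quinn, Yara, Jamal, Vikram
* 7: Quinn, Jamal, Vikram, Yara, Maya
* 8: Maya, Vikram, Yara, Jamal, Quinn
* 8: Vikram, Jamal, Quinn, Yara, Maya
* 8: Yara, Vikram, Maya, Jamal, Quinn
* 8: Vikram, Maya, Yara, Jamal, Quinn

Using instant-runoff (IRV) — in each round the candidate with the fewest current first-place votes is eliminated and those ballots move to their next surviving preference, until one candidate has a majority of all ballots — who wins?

Round 1: Quinn 15, Yara 8, Vikram 16, Jamal 0, Maya 17. Jamal eliminated.
Round 2: Quinn 15, Yara 8, Vikram 16, Maya 17. Yara eliminated.
Round 3: Quinn 15, Vikram 24, Maya 17. Quinn eliminated.
Round 4: Vikram 31, Maya 25. Vikram has a majority (≥29).

Vikram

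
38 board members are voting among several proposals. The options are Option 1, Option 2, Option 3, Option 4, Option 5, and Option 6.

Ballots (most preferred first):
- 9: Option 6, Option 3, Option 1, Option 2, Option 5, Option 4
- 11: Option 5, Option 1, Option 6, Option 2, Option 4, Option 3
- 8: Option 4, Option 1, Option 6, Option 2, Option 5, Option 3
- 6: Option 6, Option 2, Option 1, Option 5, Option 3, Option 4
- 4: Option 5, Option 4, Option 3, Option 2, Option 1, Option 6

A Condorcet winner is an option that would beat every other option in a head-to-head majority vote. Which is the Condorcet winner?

Option 1 vs Option 2: 28–10
Option 1 vs Option 3: 25–13
Option 1 vs Option 4: 26–12
Option 1 vs Option 5: 23–15
Option 1 vs Option 6: 23–15
Option 1 beats every other option.

Option 1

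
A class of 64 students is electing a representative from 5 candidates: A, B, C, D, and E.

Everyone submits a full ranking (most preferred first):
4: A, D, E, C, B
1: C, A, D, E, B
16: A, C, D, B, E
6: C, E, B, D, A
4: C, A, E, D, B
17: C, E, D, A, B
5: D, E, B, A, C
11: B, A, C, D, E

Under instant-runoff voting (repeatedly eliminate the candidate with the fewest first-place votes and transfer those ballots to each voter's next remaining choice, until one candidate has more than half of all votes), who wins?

Round 1: A 20, B 11, C 28, D 5, E 0. E eliminated.
Round 2: A 20, B 11, C 28, D 5. D eliminated.
Round 3: A 20, B 16, C 28. B eliminated.
Round 4: A 36, C 28. A has a majority (≥33).

A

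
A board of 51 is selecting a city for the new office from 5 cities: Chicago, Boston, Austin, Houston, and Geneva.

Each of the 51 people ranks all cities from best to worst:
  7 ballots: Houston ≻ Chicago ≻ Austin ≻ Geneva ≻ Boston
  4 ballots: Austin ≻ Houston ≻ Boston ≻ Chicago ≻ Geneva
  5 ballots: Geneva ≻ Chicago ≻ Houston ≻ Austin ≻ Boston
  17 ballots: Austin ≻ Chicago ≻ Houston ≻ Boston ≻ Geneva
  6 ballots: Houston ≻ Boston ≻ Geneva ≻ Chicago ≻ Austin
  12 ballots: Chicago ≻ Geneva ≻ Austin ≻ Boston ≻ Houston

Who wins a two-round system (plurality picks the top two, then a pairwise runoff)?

Austin

Round 1 first-place votes: Chicago 12, Boston 0, Austin 21, Houston 13, Geneva 5. Austin and Houston advance.
Runoff: Austin is ranked above Houston on 33 ballots, Houston above Austin on 18.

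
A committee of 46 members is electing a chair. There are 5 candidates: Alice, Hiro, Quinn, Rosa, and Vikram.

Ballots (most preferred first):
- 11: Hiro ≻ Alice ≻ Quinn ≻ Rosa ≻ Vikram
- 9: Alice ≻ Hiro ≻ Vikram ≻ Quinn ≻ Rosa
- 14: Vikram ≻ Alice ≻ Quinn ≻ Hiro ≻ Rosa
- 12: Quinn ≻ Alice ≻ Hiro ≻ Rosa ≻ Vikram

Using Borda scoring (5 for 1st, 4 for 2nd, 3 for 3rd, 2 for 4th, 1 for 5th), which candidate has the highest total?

Alice

Alice: 11×4 + 9×5 + 14×4 + 12×4 = 193
Hiro: 11×5 + 9×4 + 14×2 + 12×3 = 155
Quinn: 11×3 + 9×2 + 14×3 + 12×5 = 153
Rosa: 11×2 + 9×1 + 14×1 + 12×2 = 69
Vikram: 11×1 + 9×3 + 14×5 + 12×1 = 120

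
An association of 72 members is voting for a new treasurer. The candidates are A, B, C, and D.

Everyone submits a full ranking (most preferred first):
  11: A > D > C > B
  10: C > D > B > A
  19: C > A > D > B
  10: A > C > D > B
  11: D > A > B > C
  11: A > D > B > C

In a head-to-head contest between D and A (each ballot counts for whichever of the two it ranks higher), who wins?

A

D is ranked above A on 21 ballots; A above D on 51.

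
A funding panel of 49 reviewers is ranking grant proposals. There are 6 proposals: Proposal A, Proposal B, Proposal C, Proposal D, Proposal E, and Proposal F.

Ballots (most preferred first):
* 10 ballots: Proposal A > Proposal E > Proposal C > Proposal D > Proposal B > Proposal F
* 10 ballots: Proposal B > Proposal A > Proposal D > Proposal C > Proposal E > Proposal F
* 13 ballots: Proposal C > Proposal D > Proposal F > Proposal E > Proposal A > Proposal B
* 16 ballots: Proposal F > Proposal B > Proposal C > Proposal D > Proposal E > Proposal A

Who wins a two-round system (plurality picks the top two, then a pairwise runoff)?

Round 1 first-place votes: Proposal A 10, Proposal B 10, Proposal C 13, Proposal D 0, Proposal E 0, Proposal F 16. Proposal F and Proposal C advance.
Runoff: Proposal F is ranked above Proposal C on 16 ballots, Proposal C above Proposal F on 33.

Proposal C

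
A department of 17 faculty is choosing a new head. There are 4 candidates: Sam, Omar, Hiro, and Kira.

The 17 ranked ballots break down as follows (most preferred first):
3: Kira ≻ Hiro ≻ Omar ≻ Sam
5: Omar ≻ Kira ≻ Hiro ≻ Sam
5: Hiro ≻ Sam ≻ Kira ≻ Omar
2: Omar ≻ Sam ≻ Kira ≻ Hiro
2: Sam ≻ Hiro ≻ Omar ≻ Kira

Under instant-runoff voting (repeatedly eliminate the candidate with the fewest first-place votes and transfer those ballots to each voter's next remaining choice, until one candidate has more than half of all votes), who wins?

Round 1: Sam 2, Omar 7, Hiro 5, Kira 3. Sam eliminated.
Round 2: Omar 7, Hiro 7, Kira 3. Kira eliminated.
Round 3: Omar 7, Hiro 10. Hiro has a majority (≥9).

Hiro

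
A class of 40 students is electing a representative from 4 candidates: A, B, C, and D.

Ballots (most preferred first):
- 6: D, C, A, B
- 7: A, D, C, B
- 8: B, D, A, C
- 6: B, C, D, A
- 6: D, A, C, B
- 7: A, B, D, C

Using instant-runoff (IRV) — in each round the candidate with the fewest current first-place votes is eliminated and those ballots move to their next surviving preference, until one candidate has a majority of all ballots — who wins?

A

Round 1: A 14, B 14, C 0, D 12. C eliminated.
Round 2: A 14, B 14, D 12. D eliminated.
Round 3: A 26, B 14. A has a majority (≥21).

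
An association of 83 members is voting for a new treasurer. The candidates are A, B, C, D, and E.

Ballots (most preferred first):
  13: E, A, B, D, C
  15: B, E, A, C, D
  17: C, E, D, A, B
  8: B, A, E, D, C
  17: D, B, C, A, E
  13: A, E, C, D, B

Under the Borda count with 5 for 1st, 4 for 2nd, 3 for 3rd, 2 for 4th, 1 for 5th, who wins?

E

A: 13×4 + 15×3 + 17×2 + 8×4 + 17×2 + 13×5 = 262
B: 13×3 + 15×5 + 17×1 + 8×5 + 17×4 + 13×1 = 252
C: 13×1 + 15×2 + 17×5 + 8×1 + 17×3 + 13×3 = 226
D: 13×2 + 15×1 + 17×3 + 8×2 + 17×5 + 13×2 = 219
E: 13×5 + 15×4 + 17×4 + 8×3 + 17×1 + 13×4 = 286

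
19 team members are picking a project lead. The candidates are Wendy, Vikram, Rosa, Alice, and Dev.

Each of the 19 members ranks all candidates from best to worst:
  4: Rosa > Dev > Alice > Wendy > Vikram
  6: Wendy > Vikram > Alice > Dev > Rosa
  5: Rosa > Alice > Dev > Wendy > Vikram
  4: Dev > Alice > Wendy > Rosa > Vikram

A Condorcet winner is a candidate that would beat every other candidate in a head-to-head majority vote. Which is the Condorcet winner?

Alice vs Wendy: 13–6
Alice vs Vikram: 13–6
Alice vs Rosa: 10–9
Alice vs Dev: 11–8
Alice beats every other candidate.

Alice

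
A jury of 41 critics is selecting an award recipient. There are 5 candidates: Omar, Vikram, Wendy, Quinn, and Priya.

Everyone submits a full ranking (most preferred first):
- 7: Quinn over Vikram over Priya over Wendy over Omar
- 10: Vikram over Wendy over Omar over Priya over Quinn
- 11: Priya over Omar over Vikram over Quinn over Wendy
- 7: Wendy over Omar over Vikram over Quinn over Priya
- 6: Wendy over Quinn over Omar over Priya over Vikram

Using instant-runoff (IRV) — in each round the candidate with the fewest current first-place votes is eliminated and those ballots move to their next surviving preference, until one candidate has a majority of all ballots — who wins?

Vikram

Round 1: Omar 0, Vikram 10, Wendy 13, Quinn 7, Priya 11. Omar eliminated.
Round 2: Vikram 10, Wendy 13, Quinn 7, Priya 11. Quinn eliminated.
Round 3: Vikram 17, Wendy 13, Priya 11. Priya eliminated.
Round 4: Vikram 28, Wendy 13. Vikram has a majority (≥21).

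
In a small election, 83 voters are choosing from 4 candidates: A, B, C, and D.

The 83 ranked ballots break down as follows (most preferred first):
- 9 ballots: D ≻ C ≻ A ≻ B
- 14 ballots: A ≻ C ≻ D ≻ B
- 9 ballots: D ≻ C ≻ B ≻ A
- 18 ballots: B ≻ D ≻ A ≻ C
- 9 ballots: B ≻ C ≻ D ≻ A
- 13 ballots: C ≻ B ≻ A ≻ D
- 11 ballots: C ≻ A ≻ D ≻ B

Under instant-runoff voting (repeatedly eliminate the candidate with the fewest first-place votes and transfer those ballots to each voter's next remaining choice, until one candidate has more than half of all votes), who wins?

Round 1: A 14, B 27, C 24, D 18. A eliminated.
Round 2: B 27, C 38, D 18. D eliminated.
Round 3: B 27, C 56. C has a majority (≥42).

C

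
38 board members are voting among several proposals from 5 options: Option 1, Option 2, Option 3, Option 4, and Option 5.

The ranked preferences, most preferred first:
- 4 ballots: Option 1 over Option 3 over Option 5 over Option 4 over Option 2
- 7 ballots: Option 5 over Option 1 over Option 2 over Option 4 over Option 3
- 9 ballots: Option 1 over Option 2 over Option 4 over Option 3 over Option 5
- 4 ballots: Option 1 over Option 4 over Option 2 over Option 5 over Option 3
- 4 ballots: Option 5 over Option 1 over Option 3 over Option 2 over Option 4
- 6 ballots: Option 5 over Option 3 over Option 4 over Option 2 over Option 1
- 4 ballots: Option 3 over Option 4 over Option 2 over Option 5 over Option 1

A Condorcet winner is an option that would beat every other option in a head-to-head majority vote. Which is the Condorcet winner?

Option 5

Option 5 vs Option 1: 21–17
Option 5 vs Option 2: 21–17
Option 5 vs Option 3: 21–17
Option 5 vs Option 4: 21–17
Option 5 beats every other option.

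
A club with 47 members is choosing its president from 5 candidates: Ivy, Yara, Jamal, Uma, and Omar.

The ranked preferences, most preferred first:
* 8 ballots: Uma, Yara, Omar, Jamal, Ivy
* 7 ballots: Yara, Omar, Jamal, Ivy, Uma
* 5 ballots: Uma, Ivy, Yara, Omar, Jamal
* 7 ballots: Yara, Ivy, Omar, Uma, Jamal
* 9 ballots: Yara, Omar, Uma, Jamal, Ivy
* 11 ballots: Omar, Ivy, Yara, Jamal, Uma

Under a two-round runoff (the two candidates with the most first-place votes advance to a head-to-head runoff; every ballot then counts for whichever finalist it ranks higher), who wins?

Yara

Round 1 first-place votes: Ivy 0, Yara 23, Jamal 0, Uma 13, Omar 11. Yara and Uma advance.
Runoff: Yara is ranked above Uma on 34 ballots, Uma above Yara on 13.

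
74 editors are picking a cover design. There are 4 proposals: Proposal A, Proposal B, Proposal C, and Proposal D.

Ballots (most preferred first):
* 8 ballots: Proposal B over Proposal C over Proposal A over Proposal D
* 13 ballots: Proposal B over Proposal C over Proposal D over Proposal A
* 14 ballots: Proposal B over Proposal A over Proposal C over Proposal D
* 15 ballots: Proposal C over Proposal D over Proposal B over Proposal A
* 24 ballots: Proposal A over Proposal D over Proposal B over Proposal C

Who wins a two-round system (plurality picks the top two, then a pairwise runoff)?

Proposal B

Round 1 first-place votes: Proposal A 24, Proposal B 35, Proposal C 15, Proposal D 0. Proposal B and Proposal A advance.
Runoff: Proposal B is ranked above Proposal A on 50 ballots, Proposal A above Proposal B on 24.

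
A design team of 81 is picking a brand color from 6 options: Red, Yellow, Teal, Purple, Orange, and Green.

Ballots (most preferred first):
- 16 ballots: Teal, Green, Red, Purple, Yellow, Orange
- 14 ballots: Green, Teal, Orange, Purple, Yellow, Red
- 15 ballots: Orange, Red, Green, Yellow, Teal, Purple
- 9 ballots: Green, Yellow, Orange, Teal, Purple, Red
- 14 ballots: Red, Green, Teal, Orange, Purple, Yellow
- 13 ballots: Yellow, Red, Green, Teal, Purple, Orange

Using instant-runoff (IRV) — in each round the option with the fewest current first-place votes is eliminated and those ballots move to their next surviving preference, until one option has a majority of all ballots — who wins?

Red

Round 1: Red 14, Yellow 13, Teal 16, Purple 0, Orange 15, Green 23. Purple eliminated.
Round 2: Red 14, Yellow 13, Teal 16, Orange 15, Green 23. Yellow eliminated.
Round 3: Red 27, Teal 16, Orange 15, Green 23. Orange eliminated.
Round 4: Red 42, Teal 16, Green 23. Red has a majority (≥41).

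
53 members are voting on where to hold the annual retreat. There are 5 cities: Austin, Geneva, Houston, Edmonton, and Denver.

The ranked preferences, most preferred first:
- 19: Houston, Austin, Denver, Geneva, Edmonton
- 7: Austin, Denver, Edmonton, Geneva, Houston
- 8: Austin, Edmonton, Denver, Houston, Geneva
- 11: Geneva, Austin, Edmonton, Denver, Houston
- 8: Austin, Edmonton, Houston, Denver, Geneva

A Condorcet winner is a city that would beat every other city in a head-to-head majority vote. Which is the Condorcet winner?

Austin

Austin vs Geneva: 42–11
Austin vs Houston: 34–19
Austin vs Edmonton: 53–0
Austin vs Denver: 53–0
Austin beats every other city.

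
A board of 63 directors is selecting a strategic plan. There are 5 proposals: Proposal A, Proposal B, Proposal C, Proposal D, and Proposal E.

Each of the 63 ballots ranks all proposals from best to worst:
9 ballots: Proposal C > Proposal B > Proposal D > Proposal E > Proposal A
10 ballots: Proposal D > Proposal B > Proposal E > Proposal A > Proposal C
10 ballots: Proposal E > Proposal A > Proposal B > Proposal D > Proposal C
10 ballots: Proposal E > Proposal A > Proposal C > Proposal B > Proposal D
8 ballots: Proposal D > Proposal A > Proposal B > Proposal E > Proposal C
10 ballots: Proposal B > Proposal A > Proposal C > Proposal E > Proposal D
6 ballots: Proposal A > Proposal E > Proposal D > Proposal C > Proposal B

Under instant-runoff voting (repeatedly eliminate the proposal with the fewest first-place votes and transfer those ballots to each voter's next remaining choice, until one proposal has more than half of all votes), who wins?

Proposal B

Round 1: Proposal A 6, Proposal B 10, Proposal C 9, Proposal D 18, Proposal E 20. Proposal A eliminated.
Round 2: Proposal B 10, Proposal C 9, Proposal D 18, Proposal E 26. Proposal C eliminated.
Round 3: Proposal B 19, Proposal D 18, Proposal E 26. Proposal D eliminated.
Round 4: Proposal B 37, Proposal E 26. Proposal B has a majority (≥32).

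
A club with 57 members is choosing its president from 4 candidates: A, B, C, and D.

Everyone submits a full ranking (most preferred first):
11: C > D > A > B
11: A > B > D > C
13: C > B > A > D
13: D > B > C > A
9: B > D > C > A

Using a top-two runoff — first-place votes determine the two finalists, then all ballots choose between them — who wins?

Round 1 first-place votes: A 11, B 9, C 24, D 13. C and D advance.
Runoff: C is ranked above D on 24 ballots, D above C on 33.

D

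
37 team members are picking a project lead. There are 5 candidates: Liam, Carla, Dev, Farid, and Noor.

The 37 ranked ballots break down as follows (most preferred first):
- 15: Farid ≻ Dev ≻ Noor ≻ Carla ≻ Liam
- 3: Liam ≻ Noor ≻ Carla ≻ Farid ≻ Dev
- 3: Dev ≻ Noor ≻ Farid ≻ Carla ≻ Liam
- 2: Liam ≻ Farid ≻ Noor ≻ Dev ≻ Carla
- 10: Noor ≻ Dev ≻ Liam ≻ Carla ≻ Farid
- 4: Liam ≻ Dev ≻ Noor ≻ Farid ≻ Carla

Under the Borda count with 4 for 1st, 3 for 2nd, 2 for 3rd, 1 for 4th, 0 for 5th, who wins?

Liam: 15×0 + 3×4 + 3×0 + 2×4 + 10×2 + 4×4 = 56
Carla: 15×1 + 3×2 + 3×1 + 2×0 + 10×1 + 4×0 = 34
Dev: 15×3 + 3×0 + 3×4 + 2×1 + 10×3 + 4×3 = 101
Farid: 15×4 + 3×1 + 3×2 + 2×3 + 10×0 + 4×1 = 79
Noor: 15×2 + 3×3 + 3×3 + 2×2 + 10×4 + 4×2 = 100

Dev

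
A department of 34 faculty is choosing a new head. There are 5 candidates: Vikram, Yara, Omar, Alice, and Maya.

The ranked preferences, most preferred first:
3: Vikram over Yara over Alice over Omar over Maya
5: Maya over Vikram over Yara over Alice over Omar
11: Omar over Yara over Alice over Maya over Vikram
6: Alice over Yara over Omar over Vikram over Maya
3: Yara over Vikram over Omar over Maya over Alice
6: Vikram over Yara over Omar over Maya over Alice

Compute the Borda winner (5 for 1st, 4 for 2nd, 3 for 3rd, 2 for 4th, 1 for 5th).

Yara

Vikram: 3×5 + 5×4 + 11×1 + 6×2 + 3×4 + 6×5 = 100
Yara: 3×4 + 5×3 + 11×4 + 6×4 + 3×5 + 6×4 = 134
Omar: 3×2 + 5×1 + 11×5 + 6×3 + 3×3 + 6×3 = 111
Alice: 3×3 + 5×2 + 11×3 + 6×5 + 3×1 + 6×1 = 91
Maya: 3×1 + 5×5 + 11×2 + 6×1 + 3×2 + 6×2 = 74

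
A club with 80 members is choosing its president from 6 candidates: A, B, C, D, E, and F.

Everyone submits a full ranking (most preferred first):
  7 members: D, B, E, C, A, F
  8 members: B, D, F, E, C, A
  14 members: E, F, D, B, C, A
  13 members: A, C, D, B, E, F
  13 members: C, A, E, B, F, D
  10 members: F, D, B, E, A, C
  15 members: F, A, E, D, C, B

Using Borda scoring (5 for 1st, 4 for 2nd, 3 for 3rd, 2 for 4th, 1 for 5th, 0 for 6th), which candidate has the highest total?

A: 7×1 + 8×0 + 14×0 + 13×5 + 13×4 + 10×1 + 15×4 = 194
B: 7×4 + 8×5 + 14×2 + 13×2 + 13×2 + 10×3 + 15×0 = 178
C: 7×2 + 8×1 + 14×1 + 13×4 + 13×5 + 10×0 + 15×1 = 168
D: 7×5 + 8×4 + 14×3 + 13×3 + 13×0 + 10×4 + 15×2 = 218
E: 7×3 + 8×2 + 14×5 + 13×1 + 13×3 + 10×2 + 15×3 = 224
F: 7×0 + 8×3 + 14×4 + 13×0 + 13×1 + 10×5 + 15×5 = 218

E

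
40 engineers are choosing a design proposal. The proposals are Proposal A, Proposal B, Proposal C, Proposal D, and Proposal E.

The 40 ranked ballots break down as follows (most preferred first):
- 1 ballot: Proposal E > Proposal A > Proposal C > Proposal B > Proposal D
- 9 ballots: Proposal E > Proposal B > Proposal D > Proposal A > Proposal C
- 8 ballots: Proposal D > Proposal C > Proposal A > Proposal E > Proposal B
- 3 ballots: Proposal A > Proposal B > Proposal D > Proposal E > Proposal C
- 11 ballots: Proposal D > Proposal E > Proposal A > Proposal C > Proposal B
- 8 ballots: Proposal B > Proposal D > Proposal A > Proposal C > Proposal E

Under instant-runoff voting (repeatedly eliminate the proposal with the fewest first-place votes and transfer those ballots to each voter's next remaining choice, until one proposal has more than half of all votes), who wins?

Round 1: Proposal A 3, Proposal B 8, Proposal C 0, Proposal D 19, Proposal E 10. Proposal C eliminated.
Round 2: Proposal A 3, Proposal B 8, Proposal D 19, Proposal E 10. Proposal A eliminated.
Round 3: Proposal B 11, Proposal D 19, Proposal E 10. Proposal E eliminated.
Round 4: Proposal B 21, Proposal D 19. Proposal B has a majority (≥21).

Proposal B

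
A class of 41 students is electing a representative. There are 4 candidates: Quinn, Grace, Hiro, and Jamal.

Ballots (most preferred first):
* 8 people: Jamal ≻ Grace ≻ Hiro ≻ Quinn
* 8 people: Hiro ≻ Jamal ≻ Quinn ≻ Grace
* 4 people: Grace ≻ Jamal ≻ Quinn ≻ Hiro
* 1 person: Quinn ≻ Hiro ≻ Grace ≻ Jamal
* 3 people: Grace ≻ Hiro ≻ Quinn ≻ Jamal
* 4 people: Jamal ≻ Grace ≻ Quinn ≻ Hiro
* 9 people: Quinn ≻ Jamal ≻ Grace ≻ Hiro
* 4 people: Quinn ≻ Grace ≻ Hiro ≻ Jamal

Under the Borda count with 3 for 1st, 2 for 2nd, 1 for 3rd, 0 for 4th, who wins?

Jamal

Quinn: 8×0 + 8×1 + 4×1 + 1×3 + 3×1 + 4×1 + 9×3 + 4×3 = 61
Grace: 8×2 + 8×0 + 4×3 + 1×1 + 3×3 + 4×2 + 9×1 + 4×2 = 63
Hiro: 8×1 + 8×3 + 4×0 + 1×2 + 3×2 + 4×0 + 9×0 + 4×1 = 44
Jamal: 8×3 + 8×2 + 4×2 + 1×0 + 3×0 + 4×3 + 9×2 + 4×0 = 78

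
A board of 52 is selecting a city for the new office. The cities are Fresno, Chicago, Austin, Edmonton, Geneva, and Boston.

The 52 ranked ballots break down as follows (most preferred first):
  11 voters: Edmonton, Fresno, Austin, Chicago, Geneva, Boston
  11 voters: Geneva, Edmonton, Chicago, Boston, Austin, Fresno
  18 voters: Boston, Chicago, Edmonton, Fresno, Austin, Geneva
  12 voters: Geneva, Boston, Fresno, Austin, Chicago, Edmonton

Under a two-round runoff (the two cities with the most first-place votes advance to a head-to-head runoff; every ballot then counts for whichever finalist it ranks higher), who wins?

Round 1 first-place votes: Fresno 0, Chicago 0, Austin 0, Edmonton 11, Geneva 23, Boston 18. Geneva and Boston advance.
Runoff: Geneva is ranked above Boston on 34 ballots, Boston above Geneva on 18.

Geneva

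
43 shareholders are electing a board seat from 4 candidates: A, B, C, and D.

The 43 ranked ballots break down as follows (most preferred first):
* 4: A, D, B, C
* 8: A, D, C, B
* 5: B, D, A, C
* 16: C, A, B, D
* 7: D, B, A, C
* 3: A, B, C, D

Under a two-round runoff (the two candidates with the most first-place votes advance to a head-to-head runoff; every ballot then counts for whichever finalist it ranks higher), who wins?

A

Round 1 first-place votes: A 15, B 5, C 16, D 7. C and A advance.
Runoff: C is ranked above A on 16 ballots, A above C on 27.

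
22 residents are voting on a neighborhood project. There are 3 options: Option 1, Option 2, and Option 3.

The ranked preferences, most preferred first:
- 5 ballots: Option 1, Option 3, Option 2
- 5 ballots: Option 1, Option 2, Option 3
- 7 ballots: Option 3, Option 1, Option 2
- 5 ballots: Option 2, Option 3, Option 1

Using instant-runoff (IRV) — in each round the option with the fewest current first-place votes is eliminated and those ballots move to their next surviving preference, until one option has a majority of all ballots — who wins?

Round 1: Option 1 10, Option 2 5, Option 3 7. Option 2 eliminated.
Round 2: Option 1 10, Option 3 12. Option 3 has a majority (≥12).

Option 3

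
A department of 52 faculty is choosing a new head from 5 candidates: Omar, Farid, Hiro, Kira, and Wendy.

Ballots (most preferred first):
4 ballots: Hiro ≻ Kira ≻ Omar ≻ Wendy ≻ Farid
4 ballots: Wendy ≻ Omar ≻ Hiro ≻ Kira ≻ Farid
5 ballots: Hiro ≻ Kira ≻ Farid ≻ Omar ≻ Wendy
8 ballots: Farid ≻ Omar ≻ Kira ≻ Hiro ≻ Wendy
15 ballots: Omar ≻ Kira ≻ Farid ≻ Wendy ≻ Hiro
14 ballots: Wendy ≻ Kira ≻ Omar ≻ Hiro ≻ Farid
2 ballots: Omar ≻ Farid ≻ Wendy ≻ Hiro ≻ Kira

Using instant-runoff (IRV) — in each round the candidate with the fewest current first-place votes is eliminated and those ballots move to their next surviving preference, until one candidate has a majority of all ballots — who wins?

Round 1: Omar 17, Farid 8, Hiro 9, Kira 0, Wendy 18. Kira eliminated.
Round 2: Omar 17, Farid 8, Hiro 9, Wendy 18. Farid eliminated.
Round 3: Omar 25, Hiro 9, Wendy 18. Hiro eliminated.
Round 4: Omar 34, Wendy 18. Omar has a majority (≥27).

Omar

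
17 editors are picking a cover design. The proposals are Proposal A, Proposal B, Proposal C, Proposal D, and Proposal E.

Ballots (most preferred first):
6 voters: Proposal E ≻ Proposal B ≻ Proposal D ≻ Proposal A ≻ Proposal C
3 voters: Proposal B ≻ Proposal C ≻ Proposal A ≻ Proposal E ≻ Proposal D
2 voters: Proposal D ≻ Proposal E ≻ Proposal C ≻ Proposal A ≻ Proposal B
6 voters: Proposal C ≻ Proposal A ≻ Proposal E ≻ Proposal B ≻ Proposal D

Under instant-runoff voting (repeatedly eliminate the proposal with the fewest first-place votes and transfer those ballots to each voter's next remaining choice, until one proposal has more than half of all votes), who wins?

Proposal C

Round 1: Proposal A 0, Proposal B 3, Proposal C 6, Proposal D 2, Proposal E 6. Proposal A eliminated.
Round 2: Proposal B 3, Proposal C 6, Proposal D 2, Proposal E 6. Proposal D eliminated.
Round 3: Proposal B 3, Proposal C 6, Proposal E 8. Proposal B eliminated.
Round 4: Proposal C 9, Proposal E 8. Proposal C has a majority (≥9).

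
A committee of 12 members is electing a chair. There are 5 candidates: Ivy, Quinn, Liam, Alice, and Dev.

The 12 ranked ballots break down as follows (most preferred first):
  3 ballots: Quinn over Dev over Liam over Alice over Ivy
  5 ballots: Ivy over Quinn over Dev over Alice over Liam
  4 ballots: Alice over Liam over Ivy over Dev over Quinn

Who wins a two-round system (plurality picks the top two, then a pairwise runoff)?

Round 1 first-place votes: Ivy 5, Quinn 3, Liam 0, Alice 4, Dev 0. Ivy and Alice advance.
Runoff: Ivy is ranked above Alice on 5 ballots, Alice above Ivy on 7.

Alice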